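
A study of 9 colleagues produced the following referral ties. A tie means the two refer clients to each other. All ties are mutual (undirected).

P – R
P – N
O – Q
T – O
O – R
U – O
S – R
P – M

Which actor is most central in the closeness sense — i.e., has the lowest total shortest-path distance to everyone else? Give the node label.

R

Farness (sum of distances to all others) for each node — M:23, N:23, O:14, P:16, Q:21, R:13, S:20, T:21, U:21.
The smallest farness is 13, for R, so R has the highest closeness.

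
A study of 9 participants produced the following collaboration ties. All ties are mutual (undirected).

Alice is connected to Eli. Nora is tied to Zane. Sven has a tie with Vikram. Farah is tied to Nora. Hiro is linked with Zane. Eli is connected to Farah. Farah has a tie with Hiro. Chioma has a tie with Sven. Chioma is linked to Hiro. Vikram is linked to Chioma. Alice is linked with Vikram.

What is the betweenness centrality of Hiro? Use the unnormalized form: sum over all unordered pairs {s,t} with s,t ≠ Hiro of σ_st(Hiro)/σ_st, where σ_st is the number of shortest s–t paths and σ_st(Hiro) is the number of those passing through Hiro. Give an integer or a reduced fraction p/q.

Pairs whose geodesics pass through Hiro — Zane–Farah: 1/2; Zane–Eli: 1/2; Zane–Alice: 2/3; Zane–Vikram: 1; Zane–Sven: 1; Zane–Chioma: 1; Nora–Vikram: 2/3; Nora–Sven: 2/2; Nora–Chioma: 2/2; Farah–Vikram: 1/2; Farah–Sven: 1; Farah–Chioma: 1; Eli–Chioma: 1/2.
All other pairs contribute 0.
Summing the contributions gives betweenness(Hiro) = 31/3.

31/3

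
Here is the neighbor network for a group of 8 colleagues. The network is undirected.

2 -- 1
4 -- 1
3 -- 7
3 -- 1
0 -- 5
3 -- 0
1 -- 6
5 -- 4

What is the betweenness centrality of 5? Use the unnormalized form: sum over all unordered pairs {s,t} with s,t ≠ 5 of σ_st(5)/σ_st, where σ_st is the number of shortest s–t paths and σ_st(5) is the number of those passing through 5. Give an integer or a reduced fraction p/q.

1

Pairs whose geodesics pass through 5 — 4–0: 1.
All other pairs contribute 0.
Summing the contributions gives betweenness(5) = 1.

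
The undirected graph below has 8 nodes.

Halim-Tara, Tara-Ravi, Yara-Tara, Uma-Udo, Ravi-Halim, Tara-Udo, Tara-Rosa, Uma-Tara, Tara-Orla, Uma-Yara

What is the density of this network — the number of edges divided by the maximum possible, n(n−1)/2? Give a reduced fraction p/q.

There are 10 edges and 8 nodes, so the maximum possible is C(8,2) = 28.
Density = 10/28 = 5/14.

5/14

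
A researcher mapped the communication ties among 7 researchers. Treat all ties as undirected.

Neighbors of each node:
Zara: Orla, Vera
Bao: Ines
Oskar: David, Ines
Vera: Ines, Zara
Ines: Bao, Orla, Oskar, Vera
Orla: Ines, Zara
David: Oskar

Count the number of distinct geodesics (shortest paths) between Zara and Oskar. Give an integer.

2

The shortest distance is 3. The length-3 paths are: Zara–Vera–Ines–Oskar; Zara–Orla–Ines–Oskar.
That gives 2 distinct shortest paths.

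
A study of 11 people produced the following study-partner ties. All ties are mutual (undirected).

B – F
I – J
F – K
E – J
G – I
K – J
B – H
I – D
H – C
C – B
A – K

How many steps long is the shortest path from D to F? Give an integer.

4

One shortest route is D – I – J – K – F, which uses 4 edges, and at distance 3 from D we only reach {E, K}, which does not include F. So d(D,F) = 4.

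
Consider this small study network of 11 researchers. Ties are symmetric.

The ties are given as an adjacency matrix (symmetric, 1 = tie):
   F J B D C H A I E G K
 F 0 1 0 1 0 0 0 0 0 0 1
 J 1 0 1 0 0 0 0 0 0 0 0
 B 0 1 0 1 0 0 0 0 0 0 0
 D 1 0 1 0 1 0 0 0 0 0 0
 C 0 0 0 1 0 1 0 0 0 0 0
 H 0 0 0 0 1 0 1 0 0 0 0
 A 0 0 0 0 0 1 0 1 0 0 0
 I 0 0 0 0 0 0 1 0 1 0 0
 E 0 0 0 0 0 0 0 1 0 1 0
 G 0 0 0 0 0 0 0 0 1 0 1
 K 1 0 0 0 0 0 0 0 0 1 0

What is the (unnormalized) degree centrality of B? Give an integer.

2

B is directly tied to D and J. That is 2 neighbors, so the degree of B is 2.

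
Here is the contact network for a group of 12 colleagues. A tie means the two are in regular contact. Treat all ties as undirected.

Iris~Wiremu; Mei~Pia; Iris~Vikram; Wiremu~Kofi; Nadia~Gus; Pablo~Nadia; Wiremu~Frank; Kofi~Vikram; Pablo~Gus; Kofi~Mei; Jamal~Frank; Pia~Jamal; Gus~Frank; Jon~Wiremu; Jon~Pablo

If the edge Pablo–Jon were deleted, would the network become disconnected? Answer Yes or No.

No

Even without that edge, Pablo still reaches Jon via Pablo – Gus – Frank – Wiremu – Jon, so the network stays connected. Not a bridge.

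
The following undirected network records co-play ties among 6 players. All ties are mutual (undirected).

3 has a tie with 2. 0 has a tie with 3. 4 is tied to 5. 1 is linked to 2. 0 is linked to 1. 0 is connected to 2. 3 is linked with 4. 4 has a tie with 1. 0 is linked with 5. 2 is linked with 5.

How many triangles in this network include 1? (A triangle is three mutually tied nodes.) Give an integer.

1

1's neighbors: 0, 2, and 4.
Neighbor pairs that are themselves tied: 1–0–2. Each forms one triangle with 1, for 1 in total.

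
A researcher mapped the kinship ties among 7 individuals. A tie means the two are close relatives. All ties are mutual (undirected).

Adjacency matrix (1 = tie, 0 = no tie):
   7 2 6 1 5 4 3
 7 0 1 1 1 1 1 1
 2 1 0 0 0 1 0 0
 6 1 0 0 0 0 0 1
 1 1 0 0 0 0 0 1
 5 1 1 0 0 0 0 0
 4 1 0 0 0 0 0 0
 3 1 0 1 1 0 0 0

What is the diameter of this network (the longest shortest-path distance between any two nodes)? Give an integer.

Eccentricity of each node (its greatest distance to any other): 1:2, 2:2, 3:2, 4:2, 5:2, 6:2, 7:1.
The maximum eccentricity is 2, realized for instance by the pair 2–6 via 2 – 7 – 6. So the diameter is 2.

2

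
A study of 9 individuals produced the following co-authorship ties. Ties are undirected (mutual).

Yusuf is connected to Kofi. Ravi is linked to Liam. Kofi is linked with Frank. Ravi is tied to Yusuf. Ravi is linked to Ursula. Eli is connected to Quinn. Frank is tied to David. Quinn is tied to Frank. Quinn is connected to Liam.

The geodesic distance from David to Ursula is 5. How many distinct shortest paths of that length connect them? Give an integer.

The shortest distance is 5. The length-5 paths are: David–Frank–Quinn–Liam–Ravi–Ursula; David–Frank–Kofi–Yusuf–Ravi–Ursula.
That gives 2 distinct shortest paths.

2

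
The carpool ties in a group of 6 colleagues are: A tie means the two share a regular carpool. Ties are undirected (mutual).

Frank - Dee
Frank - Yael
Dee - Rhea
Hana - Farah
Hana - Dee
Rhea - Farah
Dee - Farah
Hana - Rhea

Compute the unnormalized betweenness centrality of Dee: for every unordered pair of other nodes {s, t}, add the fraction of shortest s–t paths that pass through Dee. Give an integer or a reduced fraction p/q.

Pairs whose geodesics pass through Dee — Hana–Yael: 1; Hana–Frank: 1; Farah–Yael: 1; Farah–Frank: 1; Rhea–Yael: 1; Rhea–Frank: 1.
All other pairs contribute 0.
Summing the contributions gives betweenness(Dee) = 6.

6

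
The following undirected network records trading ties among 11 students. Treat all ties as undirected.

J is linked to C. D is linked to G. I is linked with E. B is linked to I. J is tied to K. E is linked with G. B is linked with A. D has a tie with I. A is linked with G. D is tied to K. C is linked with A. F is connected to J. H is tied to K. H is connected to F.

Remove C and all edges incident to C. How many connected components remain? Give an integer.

C's neighbors (A and J) remain reachable from one another through other ties, so the rest of the network stays in one piece.

1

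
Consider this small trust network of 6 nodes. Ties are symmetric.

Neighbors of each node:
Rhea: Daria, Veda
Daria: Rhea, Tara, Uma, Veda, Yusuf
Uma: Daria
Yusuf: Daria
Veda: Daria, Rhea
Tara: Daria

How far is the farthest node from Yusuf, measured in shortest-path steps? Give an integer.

Distances from Yusuf: Daria:1, Rhea:2, Tara:2, Uma:2, Veda:2.
The largest is 2 (to Uma, Veda, Rhea, and Tara), so the eccentricity of Yusuf is 2.

2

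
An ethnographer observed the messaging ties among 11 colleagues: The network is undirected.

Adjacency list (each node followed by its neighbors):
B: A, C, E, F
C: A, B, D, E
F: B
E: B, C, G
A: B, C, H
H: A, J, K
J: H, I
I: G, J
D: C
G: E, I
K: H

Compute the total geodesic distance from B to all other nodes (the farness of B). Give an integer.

19

Distances from B: A:1, C:1, D:2, E:1, F:1, G:2, H:2, I:3, J:3, K:3.
Sum = 1 + 1 + 2 + 1 + 1 + 2 + 2 + 3 + 3 + 3 = 19.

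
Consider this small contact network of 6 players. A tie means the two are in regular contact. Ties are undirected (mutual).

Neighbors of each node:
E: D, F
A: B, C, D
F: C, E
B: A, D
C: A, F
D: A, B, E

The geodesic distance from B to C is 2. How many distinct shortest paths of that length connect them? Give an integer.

1

The shortest distance is 2, and the only length-2 path is B–A–C. So there is exactly 1 shortest path.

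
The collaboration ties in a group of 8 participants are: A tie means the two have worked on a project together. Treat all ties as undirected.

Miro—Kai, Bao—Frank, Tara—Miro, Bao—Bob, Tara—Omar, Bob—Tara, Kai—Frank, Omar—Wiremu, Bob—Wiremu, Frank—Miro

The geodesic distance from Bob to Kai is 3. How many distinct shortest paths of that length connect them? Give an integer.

2

The shortest distance is 3. The length-3 paths are: Bob–Tara–Miro–Kai; Bob–Bao–Frank–Kai.
That gives 2 distinct shortest paths.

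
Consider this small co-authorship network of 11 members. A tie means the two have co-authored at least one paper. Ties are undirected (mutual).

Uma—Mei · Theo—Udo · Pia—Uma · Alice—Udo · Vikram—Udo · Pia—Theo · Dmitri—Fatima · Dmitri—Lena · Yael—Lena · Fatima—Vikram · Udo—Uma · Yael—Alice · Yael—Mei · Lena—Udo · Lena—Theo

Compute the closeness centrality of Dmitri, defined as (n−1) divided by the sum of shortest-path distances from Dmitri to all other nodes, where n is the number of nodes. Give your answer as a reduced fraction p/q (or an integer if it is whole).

Distances from Dmitri: Alice:3, Fatima:1, Lena:1, Mei:3, Pia:3, Theo:2, Udo:2, Uma:3, Vikram:2, Yael:2. Sum = 22.
n = 11, so closeness = 10/22 = 5/11.

5/11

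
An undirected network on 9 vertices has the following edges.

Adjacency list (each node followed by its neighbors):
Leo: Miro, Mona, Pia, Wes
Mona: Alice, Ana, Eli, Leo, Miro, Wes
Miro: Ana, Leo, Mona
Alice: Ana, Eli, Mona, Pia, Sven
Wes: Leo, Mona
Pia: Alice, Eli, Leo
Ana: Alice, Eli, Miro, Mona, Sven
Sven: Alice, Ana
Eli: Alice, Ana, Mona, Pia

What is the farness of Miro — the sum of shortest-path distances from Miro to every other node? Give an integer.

Distances from Miro: Alice:2, Ana:1, Eli:2, Leo:1, Mona:1, Pia:2, Sven:2, Wes:2.
Sum = 2 + 1 + 2 + 1 + 1 + 2 + 2 + 2 = 13.

13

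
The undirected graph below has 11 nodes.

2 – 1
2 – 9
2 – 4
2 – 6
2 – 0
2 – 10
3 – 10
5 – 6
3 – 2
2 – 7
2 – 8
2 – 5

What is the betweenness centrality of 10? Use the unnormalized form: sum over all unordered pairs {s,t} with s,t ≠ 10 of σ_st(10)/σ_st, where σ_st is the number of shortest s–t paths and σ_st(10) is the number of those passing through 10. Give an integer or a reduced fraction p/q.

0

No shortest path between any pair of other nodes passes through 10.
Summing the contributions gives betweenness(10) = 0.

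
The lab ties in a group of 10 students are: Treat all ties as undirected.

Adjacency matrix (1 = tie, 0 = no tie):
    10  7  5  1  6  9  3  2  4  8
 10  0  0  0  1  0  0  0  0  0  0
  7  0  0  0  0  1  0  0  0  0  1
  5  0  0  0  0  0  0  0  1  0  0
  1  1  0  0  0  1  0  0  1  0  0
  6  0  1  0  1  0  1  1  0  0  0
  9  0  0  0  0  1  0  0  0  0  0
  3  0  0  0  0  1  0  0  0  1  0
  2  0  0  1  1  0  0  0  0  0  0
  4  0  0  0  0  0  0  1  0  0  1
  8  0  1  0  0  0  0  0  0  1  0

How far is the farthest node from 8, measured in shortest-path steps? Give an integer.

5

Distances from 8: 1:3, 2:4, 3:2, 4:1, 5:5, 6:2, 7:1, 9:3, 10:4.
The largest is 5 (to 5), so the eccentricity of 8 is 5.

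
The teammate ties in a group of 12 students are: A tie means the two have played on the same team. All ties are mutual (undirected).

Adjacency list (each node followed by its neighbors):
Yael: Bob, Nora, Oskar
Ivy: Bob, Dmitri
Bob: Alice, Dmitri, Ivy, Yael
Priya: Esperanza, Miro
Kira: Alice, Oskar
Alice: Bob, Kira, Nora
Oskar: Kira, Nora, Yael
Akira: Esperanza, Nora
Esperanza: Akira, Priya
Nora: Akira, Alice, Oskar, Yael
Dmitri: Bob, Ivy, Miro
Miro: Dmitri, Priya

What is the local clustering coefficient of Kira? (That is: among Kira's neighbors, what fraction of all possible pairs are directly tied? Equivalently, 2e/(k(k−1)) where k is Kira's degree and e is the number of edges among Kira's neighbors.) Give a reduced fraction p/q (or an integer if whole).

0

Kira's neighbors: Alice and Oskar (k = 2).
Possible neighbor pairs: C(2,2) = 1. Edges among them: none → e = 0.
Clustering(Kira) = 0/1.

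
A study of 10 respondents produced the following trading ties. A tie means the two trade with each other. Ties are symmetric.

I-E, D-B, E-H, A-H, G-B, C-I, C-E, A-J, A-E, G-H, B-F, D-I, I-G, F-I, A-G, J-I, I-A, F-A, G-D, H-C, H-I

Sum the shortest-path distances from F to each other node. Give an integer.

15

Distances from F: A:1, B:1, C:2, D:2, E:2, G:2, H:2, I:1, J:2.
Sum = 1 + 1 + 2 + 2 + 2 + 2 + 2 + 1 + 2 = 15.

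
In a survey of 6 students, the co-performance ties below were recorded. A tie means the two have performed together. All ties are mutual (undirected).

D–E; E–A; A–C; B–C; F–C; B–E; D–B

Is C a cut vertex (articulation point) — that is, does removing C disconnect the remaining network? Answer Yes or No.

Yes

Removing C leaves {A, B, D, and E} with no path to {F}, so the network splits into 2 components. C is a cut vertex.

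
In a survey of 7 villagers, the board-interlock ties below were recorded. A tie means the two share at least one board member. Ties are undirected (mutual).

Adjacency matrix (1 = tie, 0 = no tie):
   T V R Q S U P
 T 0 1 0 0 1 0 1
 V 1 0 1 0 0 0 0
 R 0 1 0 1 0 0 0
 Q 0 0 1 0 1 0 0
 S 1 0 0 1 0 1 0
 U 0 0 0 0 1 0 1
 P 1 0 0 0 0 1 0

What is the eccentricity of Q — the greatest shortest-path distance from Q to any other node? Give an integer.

3

Distances from Q: P:3, R:1, S:1, T:2, U:2, V:2.
The largest is 3 (to P), so the eccentricity of Q is 3.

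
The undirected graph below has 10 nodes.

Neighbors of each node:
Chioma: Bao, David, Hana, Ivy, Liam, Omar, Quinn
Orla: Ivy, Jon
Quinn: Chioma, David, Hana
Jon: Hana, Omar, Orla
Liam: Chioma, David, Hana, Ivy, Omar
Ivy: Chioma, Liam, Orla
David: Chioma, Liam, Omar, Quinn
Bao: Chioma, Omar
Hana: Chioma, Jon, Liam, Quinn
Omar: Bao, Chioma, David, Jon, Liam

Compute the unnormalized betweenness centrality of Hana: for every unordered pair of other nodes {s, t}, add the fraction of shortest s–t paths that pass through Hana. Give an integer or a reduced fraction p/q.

17/6

Pairs whose geodesics pass through Hana — Jon–Liam: 1/2; Jon–Quinn: 1; Jon–Chioma: 1/2; Liam–Quinn: 1/3; Quinn–Orla: 1/2.
All other pairs contribute 0.
Summing the contributions gives betweenness(Hana) = 17/6.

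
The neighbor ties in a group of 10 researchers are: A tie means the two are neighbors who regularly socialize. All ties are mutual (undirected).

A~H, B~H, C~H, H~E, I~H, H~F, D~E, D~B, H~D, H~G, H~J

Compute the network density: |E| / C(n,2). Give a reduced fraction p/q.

There are 11 edges and 10 nodes, so the maximum possible is C(10,2) = 45.
Density = 11/45.

11/45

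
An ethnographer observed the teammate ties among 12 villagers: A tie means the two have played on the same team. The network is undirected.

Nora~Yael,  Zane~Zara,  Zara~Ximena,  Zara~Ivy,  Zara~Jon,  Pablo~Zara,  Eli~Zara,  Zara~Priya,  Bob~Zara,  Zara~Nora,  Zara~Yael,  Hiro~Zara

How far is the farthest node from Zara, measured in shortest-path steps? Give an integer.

1

Distances from Zara: Bob:1, Eli:1, Hiro:1, Ivy:1, Jon:1, Nora:1, Pablo:1, Priya:1, Ximena:1, Yael:1, Zane:1.
The largest is 1 (to Zane, Ivy, Priya, Pablo, Ximena, Nora, Jon, Yael, Bob, Hiro, and Eli), so the eccentricity of Zara is 1.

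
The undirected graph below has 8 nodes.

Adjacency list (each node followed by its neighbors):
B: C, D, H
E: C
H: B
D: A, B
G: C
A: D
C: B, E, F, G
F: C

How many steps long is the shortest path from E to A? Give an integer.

One shortest route is E – C – B – D – A, which uses 4 edges, and at distance 3 from E we only reach {D, H}, which does not include A. So d(E,A) = 4.

4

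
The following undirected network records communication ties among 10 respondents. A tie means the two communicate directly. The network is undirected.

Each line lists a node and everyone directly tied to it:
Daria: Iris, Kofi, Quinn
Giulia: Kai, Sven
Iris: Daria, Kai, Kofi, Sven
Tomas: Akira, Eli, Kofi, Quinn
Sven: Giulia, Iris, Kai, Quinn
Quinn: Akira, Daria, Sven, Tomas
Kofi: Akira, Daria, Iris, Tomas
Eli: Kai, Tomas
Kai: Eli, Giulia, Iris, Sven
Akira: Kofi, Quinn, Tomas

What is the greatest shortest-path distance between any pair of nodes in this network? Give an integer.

3

Eccentricity of each node (its greatest distance to any other): Akira:3, Daria:3, Eli:3, Giulia:3, Iris:2, Kai:3, Kofi:3, Quinn:2, Sven:2, Tomas:3.
The maximum eccentricity is 3, realized for instance by the pair Kai–Akira via Kai – Eli – Tomas – Akira. So the diameter is 3.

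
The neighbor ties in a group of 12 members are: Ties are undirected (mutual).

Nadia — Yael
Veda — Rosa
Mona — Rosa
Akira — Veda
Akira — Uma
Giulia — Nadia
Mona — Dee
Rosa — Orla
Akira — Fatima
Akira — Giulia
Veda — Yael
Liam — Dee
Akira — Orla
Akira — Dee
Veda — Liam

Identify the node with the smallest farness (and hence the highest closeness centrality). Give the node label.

Farness (sum of distances to all others) for each node — Akira:16, Dee:21, Fatima:26, Giulia:23, Liam:25, Mona:26, Nadia:28, Orla:23, Rosa:23, Uma:26, Veda:18, Yael:25.
The smallest farness is 16, for Akira, so Akira has the highest closeness.

Akira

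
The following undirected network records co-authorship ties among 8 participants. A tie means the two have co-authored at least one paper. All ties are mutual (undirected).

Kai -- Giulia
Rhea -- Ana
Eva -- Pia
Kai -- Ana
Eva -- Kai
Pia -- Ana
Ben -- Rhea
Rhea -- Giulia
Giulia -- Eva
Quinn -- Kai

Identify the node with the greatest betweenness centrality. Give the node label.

Kai

Unnormalized betweenness of each node: Ana:5, Ben:0, Eva:2, Giulia:4, Kai:7, Pia:1/2, Quinn:0, Rhea:13/2.
Kai has the largest value, 7, making it the main broker — the node through which the most shortest paths run.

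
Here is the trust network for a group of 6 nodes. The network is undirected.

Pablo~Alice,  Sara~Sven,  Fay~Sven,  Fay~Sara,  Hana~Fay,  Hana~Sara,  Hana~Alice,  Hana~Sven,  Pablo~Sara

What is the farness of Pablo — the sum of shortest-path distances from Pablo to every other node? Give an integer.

Distances from Pablo: Alice:1, Fay:2, Hana:2, Sara:1, Sven:2.
Sum = 1 + 2 + 2 + 1 + 2 = 8.

8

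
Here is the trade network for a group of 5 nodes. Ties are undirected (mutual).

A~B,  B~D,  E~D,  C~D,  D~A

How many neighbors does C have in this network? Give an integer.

1

C is directly tied to D. That is 1 neighbor, so the degree of C is 1.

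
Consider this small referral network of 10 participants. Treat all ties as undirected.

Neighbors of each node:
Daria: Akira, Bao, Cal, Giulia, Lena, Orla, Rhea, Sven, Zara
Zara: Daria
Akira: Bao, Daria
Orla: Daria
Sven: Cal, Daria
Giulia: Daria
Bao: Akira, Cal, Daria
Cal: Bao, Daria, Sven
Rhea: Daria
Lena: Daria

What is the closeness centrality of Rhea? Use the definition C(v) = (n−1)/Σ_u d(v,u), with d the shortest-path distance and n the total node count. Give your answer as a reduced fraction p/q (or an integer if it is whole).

Distances from Rhea: Akira:2, Bao:2, Cal:2, Daria:1, Giulia:2, Lena:2, Orla:2, Sven:2, Zara:2. Sum = 17.
n = 10, so closeness = 9/17.

9/17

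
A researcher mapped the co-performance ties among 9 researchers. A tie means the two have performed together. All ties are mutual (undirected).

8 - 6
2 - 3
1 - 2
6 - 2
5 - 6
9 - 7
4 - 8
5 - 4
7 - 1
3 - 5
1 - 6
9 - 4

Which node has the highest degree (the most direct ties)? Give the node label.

6

Degrees — 1:3, 2:3, 3:2, 4:3, 5:3, 6:4, 7:2, 8:2, 9:2.
The maximum is 4, attained only by 6.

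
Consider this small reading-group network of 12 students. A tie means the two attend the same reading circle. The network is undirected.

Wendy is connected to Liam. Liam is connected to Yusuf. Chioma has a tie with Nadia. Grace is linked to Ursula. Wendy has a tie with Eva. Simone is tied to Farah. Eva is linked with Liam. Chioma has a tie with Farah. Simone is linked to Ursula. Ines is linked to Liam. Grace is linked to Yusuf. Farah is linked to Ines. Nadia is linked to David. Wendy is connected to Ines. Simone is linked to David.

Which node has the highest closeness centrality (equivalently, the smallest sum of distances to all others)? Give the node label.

Farness (sum of distances to all others) for each node — Chioma:29, David:31, Eva:34, Farah:22, Grace:29, Ines:23, Liam:25, Nadia:34, Simone:24, Ursula:28, Wendy:28, Yusuf:29.
The smallest farness is 22, for Farah, so Farah has the highest closeness.

Farah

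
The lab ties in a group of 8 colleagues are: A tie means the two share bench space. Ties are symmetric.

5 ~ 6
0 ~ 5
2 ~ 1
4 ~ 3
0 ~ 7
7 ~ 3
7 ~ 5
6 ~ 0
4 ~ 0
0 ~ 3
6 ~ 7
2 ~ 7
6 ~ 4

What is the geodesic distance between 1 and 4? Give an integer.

4

One shortest route is 1 – 2 – 7 – 3 – 4, which uses 4 edges, and at distance 3 from 1 we only reach {0, 3, 5, 6}, which does not include 4. So d(1,4) = 4.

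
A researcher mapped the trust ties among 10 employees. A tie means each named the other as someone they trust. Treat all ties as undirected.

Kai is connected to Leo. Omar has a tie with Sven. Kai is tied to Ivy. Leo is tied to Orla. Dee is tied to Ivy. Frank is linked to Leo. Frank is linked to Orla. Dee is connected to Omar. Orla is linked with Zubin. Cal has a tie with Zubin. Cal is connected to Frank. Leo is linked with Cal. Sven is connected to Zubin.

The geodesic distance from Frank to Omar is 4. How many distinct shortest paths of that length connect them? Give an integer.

The shortest distance is 4. The length-4 paths are: Frank–Cal–Zubin–Sven–Omar; Frank–Orla–Zubin–Sven–Omar.
That gives 2 distinct shortest paths.

2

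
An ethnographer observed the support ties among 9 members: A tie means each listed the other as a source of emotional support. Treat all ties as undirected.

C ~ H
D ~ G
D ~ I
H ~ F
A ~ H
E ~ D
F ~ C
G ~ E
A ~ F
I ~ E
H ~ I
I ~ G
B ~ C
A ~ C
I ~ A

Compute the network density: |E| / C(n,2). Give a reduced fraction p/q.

5/12

There are 15 edges and 9 nodes, so the maximum possible is C(9,2) = 36.
Density = 15/36 = 5/12.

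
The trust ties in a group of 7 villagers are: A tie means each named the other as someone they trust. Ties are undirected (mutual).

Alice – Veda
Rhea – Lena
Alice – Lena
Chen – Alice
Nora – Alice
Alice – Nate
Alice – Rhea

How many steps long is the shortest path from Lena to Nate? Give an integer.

2

One shortest route is Lena – Alice – Nate, which uses 2 edges, and Lena and Nate are not directly tied, so nothing shorter exists. So d(Lena,Nate) = 2.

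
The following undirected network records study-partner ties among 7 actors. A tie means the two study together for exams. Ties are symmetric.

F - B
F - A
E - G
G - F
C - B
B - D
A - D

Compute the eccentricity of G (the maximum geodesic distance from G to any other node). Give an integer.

Distances from G: A:2, B:2, C:3, D:3, E:1, F:1.
The largest is 3 (to D and C), so the eccentricity of G is 3.

3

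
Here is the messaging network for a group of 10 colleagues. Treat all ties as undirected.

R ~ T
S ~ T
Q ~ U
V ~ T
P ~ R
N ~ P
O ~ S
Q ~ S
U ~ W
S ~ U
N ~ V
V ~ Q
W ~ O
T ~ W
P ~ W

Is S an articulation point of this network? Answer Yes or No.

No

Even without S, every remaining node can still reach every other (the residual graph is connected), so S is not a cut vertex.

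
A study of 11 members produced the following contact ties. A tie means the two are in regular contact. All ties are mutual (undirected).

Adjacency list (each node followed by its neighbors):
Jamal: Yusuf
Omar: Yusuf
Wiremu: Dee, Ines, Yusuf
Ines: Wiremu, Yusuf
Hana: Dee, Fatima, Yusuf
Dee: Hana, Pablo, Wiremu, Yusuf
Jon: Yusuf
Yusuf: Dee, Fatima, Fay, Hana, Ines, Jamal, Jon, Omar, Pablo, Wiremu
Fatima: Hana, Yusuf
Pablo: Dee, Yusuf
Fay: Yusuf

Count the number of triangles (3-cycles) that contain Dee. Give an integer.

3

Dee's neighbors: Hana, Pablo, Wiremu, and Yusuf.
Neighbor pairs that are themselves tied: Dee–Hana–Yusuf; Dee–Pablo–Yusuf; Dee–Wiremu–Yusuf. Each forms one triangle with Dee, for 3 in total.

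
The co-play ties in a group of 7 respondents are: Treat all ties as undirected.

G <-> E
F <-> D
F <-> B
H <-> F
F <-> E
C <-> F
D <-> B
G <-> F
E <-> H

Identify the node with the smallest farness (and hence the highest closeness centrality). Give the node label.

Farness (sum of distances to all others) for each node — B:10, C:11, D:10, E:9, F:6, G:10, H:10.
The smallest farness is 6, for F, so F has the highest closeness.

F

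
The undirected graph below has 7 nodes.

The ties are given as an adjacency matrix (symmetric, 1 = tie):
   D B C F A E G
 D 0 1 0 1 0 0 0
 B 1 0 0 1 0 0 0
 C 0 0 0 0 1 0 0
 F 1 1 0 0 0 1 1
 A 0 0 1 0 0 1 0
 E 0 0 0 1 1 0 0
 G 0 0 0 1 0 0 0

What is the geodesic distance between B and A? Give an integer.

3

One shortest route is B – F – E – A, which uses 3 edges, and at distance 2 from B we only reach {E, G}, which does not include A. So d(B,A) = 3.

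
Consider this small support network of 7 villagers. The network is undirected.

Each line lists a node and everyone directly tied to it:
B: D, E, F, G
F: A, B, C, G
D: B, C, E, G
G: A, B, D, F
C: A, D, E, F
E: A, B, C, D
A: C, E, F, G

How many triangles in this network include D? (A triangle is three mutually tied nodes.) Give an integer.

D's neighbors: B, C, E, and G.
Neighbor pairs that are themselves tied: D–B–E; D–B–G; D–C–E. Each forms one triangle with D, for 3 in total.

3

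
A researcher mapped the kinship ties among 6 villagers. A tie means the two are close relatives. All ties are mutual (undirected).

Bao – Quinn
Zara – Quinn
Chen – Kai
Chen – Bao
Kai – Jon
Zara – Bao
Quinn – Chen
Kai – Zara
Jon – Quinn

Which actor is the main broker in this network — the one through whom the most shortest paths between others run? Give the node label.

Quinn

Unnormalized betweenness of each node: Bao:1/3, Chen:5/6, Jon:1/3, Kai:4/3, Quinn:7/3, Zara:5/6.
Quinn has the largest value, 7/3, making it the main broker — the node through which the most shortest paths run.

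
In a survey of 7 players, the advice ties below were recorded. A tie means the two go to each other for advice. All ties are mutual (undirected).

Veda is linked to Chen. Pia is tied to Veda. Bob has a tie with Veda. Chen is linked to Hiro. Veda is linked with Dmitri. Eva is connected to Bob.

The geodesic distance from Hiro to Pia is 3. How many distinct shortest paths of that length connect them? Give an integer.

1

The shortest distance is 3, and the only length-3 path is Hiro–Chen–Veda–Pia. So there is exactly 1 shortest path.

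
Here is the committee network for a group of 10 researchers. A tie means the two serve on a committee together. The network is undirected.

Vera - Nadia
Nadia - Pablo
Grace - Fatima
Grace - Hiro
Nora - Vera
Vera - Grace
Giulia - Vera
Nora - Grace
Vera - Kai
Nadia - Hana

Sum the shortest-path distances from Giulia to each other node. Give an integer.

Distances from Giulia: Fatima:3, Grace:2, Hana:3, Hiro:3, Kai:2, Nadia:2, Nora:2, Pablo:3, Vera:1.
Sum = 3 + 2 + 3 + 3 + 2 + 2 + 2 + 3 + 1 = 21.

21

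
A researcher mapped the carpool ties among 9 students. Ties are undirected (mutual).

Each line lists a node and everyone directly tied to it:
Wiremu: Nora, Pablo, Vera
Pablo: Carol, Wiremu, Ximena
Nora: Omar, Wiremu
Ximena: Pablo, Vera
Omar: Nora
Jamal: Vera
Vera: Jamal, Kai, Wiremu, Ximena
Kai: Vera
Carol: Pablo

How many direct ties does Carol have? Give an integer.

1

Carol is directly tied to Pablo. That is 1 neighbor, so the degree of Carol is 1.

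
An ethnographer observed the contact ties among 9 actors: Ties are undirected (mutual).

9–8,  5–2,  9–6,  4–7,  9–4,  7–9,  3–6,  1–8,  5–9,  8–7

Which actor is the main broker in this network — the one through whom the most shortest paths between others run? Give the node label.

9

Unnormalized betweenness of each node: 1:0, 2:0, 3:0, 4:0, 5:7, 6:7, 7:1, 8:7, 9:21.
9 has the largest value, 21, making it the main broker — the node through which the most shortest paths run.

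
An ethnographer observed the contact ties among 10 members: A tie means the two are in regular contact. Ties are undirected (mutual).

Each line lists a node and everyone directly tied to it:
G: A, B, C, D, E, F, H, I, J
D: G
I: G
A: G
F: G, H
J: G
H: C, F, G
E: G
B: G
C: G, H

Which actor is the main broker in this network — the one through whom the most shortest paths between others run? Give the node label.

Unnormalized betweenness of each node: A:0, B:0, C:0, D:0, E:0, F:0, G:67/2, H:1/2, I:0, J:0.
G has the largest value, 67/2, making it the main broker — the node through which the most shortest paths run.

G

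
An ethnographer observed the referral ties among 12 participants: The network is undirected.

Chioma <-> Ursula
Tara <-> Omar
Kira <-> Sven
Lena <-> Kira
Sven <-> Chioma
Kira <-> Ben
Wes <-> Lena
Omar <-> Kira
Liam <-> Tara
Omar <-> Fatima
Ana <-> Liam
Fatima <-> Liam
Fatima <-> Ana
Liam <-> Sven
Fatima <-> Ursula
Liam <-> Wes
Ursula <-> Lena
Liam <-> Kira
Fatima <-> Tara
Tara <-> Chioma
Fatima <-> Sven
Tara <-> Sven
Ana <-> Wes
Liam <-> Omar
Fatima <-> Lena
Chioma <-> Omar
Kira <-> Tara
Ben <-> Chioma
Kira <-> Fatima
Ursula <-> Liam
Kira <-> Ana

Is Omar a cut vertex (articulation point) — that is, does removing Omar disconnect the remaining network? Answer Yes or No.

No

Even without Omar, every remaining node can still reach every other (the residual graph is connected), so Omar is not a cut vertex.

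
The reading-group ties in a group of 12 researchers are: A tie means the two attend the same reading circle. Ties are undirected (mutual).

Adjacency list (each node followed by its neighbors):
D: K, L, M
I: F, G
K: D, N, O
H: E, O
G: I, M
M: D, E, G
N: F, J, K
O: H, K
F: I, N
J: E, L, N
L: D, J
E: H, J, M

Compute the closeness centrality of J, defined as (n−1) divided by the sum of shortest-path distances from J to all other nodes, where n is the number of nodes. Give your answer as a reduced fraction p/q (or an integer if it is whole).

1/2

Distances from J: D:2, E:1, F:2, G:3, H:2, I:3, K:2, L:1, M:2, N:1, O:3. Sum = 22.
n = 12, so closeness = 11/22 = 1/2.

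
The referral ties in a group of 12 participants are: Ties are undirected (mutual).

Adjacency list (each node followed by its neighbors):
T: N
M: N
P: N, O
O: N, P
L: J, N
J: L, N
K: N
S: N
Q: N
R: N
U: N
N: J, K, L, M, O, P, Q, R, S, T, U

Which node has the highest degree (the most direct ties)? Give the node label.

Degrees — J:2, K:1, L:2, M:1, N:11, O:2, P:2, Q:1, R:1, S:1, T:1, U:1.
The maximum is 11, attained only by N.

N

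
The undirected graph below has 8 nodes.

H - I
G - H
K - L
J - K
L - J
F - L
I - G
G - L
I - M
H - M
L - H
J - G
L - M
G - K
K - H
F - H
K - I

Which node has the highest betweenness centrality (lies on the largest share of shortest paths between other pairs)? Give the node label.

Unnormalized betweenness of each node: F:0, G:13/12, H:41/12, I:2/3, J:0, K:13/12, L:9/2, M:1/4.
L has the largest value, 9/2, making it the main broker — the node through which the most shortest paths run.

L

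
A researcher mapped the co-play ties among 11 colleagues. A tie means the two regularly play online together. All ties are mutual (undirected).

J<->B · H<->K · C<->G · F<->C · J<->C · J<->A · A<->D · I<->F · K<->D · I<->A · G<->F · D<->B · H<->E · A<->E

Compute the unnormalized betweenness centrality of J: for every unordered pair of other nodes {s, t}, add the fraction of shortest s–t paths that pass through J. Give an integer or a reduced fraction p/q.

37/3

Pairs whose geodesics pass through J — A–G: 1/2; A–C: 1; A–B: 1/2; I–B: 1/2; F–B: 1; G–B: 1; G–D: 2/3; G–K: 2/3; G–H: 1/2; G–E: 1/2; C–B: 1; C–D: 2/2; C–K: 2/2; C–H: 1 … (+2 more pairs).
All other pairs contribute 0.
Summing the contributions gives betweenness(J) = 37/3.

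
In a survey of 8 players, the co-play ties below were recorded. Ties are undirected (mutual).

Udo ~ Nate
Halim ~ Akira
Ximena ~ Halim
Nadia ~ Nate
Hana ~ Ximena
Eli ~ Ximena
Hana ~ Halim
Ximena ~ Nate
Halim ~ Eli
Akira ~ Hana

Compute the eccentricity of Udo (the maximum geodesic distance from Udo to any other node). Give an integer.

Distances from Udo: Akira:4, Eli:3, Halim:3, Hana:3, Nadia:2, Nate:1, Ximena:2.
The largest is 4 (to Akira), so the eccentricity of Udo is 4.

4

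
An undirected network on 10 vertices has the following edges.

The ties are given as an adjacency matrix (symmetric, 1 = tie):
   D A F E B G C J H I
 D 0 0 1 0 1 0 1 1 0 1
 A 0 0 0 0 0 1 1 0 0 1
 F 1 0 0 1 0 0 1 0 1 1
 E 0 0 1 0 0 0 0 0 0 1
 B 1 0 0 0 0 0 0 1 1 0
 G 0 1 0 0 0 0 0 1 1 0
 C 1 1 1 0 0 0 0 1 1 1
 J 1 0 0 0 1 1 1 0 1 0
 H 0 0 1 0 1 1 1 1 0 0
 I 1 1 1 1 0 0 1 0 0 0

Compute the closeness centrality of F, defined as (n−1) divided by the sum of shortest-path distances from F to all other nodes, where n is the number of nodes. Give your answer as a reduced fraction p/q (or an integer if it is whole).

9/13

Distances from F: A:2, B:2, C:1, D:1, E:1, G:2, H:1, I:1, J:2. Sum = 13.
n = 10, so closeness = 9/13.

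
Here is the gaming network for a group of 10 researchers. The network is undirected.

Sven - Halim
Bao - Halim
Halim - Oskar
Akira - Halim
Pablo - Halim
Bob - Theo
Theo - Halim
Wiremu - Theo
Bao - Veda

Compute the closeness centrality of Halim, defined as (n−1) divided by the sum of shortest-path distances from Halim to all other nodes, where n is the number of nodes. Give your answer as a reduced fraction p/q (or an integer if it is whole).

3/4

Distances from Halim: Akira:1, Bao:1, Bob:2, Oskar:1, Pablo:1, Sven:1, Theo:1, Veda:2, Wiremu:2. Sum = 12.
n = 10, so closeness = 9/12 = 3/4.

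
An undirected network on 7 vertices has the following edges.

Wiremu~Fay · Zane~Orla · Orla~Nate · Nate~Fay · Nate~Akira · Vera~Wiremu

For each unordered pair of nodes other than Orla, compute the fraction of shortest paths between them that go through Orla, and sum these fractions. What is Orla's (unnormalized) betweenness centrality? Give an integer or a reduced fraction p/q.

Pairs whose geodesics pass through Orla — Fay–Zane: 1; Vera–Zane: 1; Akira–Zane: 1; Nate–Zane: 1; Zane–Wiremu: 1.
All other pairs contribute 0.
Summing the contributions gives betweenness(Orla) = 5.

5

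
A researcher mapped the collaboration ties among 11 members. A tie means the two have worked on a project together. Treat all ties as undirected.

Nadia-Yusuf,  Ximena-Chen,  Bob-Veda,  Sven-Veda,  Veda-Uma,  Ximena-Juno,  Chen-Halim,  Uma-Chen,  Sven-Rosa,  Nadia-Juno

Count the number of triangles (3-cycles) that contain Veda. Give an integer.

Veda's neighbors are Bob, Sven, and Uma, but none of them are tied to each other, so no triangle contains Veda.

0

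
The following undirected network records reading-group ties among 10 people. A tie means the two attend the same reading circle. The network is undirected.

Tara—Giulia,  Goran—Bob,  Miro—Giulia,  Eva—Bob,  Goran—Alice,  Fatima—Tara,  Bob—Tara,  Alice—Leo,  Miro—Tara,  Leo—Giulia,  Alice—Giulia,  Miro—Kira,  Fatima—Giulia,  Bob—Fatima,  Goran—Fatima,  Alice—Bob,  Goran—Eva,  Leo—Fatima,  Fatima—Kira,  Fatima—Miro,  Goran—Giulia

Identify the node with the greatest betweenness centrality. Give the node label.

Fatima

Unnormalized betweenness of each node: Alice:89/60, Bob:281/60, Eva:0, Fatima:607/60, Giulia:143/30, Goran:43/10, Kira:0, Leo:9/20, Miro:6/5, Tara:1.
Fatima has the largest value, 607/60, making it the main broker — the node through which the most shortest paths run.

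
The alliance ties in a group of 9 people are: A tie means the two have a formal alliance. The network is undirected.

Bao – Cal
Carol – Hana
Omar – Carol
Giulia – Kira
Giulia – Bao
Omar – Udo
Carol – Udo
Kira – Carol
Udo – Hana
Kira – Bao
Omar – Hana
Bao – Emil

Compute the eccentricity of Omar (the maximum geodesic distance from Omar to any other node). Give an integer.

Distances from Omar: Bao:3, Cal:4, Carol:1, Emil:4, Giulia:3, Hana:1, Kira:2, Udo:1.
The largest is 4 (to Emil and Cal), so the eccentricity of Omar is 4.

4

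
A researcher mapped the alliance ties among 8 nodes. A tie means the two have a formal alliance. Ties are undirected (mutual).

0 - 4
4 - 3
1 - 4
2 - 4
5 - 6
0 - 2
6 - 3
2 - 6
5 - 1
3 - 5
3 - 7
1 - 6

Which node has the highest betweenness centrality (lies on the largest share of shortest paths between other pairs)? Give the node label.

Unnormalized betweenness of each node: 0:0, 1:7/6, 2:5/3, 3:43/6, 4:35/6, 5:2/3, 6:7/2, 7:0.
3 has the largest value, 43/6, making it the main broker — the node through which the most shortest paths run.

3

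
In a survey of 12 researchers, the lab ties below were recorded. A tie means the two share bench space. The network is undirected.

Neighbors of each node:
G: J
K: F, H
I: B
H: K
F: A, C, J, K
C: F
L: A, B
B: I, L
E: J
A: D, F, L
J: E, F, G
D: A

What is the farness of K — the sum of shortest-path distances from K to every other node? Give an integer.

Distances from K: A:2, B:4, C:2, D:3, E:3, F:1, G:3, H:1, I:5, J:2, L:3.
Sum = 2 + 4 + 2 + 3 + 3 + 1 + 3 + 1 + 5 + 2 + 3 = 29.

29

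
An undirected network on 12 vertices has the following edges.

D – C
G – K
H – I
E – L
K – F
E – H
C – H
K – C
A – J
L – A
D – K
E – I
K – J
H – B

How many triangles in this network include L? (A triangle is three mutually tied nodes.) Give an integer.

0

L's neighbors are A and E, but none of them are tied to each other, so no triangle contains L.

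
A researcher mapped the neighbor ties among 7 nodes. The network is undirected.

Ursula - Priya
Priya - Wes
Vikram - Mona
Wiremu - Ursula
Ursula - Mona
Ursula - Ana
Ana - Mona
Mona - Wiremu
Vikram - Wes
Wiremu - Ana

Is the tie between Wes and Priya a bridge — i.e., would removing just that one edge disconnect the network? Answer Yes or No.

Even without that edge, Wes still reaches Priya via Wes – Vikram – Mona – Ursula – Priya, so the network stays connected. Not a bridge.

No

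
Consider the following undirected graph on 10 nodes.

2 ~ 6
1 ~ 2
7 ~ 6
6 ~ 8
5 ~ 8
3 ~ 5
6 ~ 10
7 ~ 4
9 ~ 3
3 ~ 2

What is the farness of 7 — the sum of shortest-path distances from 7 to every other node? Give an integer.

Distances from 7: 1:3, 2:2, 3:3, 4:1, 5:3, 6:1, 8:2, 9:4, 10:2.
Sum = 3 + 2 + 3 + 1 + 3 + 1 + 2 + 4 + 2 = 21.

21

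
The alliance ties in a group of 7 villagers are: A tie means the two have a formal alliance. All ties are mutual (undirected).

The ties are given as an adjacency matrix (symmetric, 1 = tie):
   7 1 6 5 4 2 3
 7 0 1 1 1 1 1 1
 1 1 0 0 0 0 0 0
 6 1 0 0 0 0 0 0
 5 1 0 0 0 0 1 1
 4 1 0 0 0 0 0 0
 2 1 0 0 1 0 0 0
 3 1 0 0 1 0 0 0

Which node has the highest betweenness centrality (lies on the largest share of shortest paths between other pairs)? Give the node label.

7

Unnormalized betweenness of each node: 1:0, 2:0, 3:0, 4:0, 5:1/2, 6:0, 7:25/2.
7 has the largest value, 25/2, making it the main broker — the node through which the most shortest paths run.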